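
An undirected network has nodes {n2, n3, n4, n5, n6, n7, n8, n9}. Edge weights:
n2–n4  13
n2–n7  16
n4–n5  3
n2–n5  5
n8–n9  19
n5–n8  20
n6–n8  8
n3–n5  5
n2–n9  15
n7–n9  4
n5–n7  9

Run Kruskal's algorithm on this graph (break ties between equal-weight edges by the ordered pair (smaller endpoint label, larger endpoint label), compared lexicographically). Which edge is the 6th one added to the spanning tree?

n5-n7

Kruskal's algorithm — process edges by increasing weight (ties by edge label):
n4–n5 (3): add — endpoints in different components.
n7–n9 (4): add — endpoints in different components.
n2–n5 (5): add — endpoints in different components.
n3–n5 (5): add — endpoints in different components.
n6–n8 (8): add — endpoints in different components.
n5–n7 (9): add — endpoints in different components.
n2–n4 (13): skip — n2 and n4 already connected.
n2–n9 (15): skip — n2 and n9 already connected.
n2–n7 (16): skip — n7 and n2 already connected.
n8–n9 (19): add — endpoints in different components.
The 6th edge added is n5–n7.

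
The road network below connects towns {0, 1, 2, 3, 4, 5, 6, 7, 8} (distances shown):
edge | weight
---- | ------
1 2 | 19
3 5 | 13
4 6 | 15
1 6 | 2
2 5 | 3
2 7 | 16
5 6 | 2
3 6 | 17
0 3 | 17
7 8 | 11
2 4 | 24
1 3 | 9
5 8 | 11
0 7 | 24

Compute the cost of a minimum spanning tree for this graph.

Kruskal: consider edges lightest-first.
1 6 (2): add — endpoints in different components.
5 6 (2): add — endpoints in different components.
2 5 (3): add — endpoints in different components.
1 3 (9): add — endpoints in different components.
5 8 (11): add — endpoints in different components.
7 8 (11): add — endpoints in different components.
3 5 (13): skip — 3 and 5 already connected.
4 6 (15): add — endpoints in different components.
2 7 (16): skip — 2 and 7 already connected.
0 3 (17): add — endpoints in different components.
MST edges: 1 6, 5 6, 2 5, 1 3, 5 8, 7 8, 4 6, 0 3; total weight 2+2+3+9+11+11+15+17 = 70.

70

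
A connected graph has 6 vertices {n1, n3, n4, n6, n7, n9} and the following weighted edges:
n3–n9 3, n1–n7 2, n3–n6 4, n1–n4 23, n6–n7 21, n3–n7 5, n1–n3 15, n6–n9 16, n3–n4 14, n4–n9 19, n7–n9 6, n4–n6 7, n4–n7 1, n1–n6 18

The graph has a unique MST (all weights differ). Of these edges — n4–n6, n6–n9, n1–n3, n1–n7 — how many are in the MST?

Sort edges by weight, then run Kruskal:
n4–n7 (1): add. Components now {n4,n7} {n9} {n1} {n3} {n6}
n1–n7 (2): add. Components now {n1,n4,n7} {n9} {n3} {n6}
n3–n9 (3): add. Components now {n1,n4,n7} {n3,n9} {n6}
n3–n6 (4): add. Components now {n1,n4,n7} {n3,n6,n9}
n3–n7 (5): add. Components now {n1,n3,n4,n6,n7,n9}
MST edge set: {n4–n7, n1–n7, n3–n9, n3–n6, n3–n7}.
Of the listed edges, {n1–n7} are in the MST → 1.

1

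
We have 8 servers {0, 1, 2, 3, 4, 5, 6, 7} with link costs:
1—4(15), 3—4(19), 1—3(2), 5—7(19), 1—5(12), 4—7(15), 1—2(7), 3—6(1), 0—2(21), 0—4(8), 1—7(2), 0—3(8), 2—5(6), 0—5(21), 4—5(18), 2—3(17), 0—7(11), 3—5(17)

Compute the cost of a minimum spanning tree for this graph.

34

Kruskal's algorithm — process edges by increasing weight (ties by edge label):
3—6 (1): add — endpoints in different components.
1—3 (2): add — endpoints in different components.
1—7 (2): add — endpoints in different components.
2—5 (6): add — endpoints in different components.
1—2 (7): add — endpoints in different components.
0—3 (8): add — endpoints in different components.
0—4 (8): add — endpoints in different components.
MST edges: 3—6, 1—3, 1—7, 2—5, 1—2, 0—3, 0—4; total weight 1+2+2+6+7+8+8 = 34.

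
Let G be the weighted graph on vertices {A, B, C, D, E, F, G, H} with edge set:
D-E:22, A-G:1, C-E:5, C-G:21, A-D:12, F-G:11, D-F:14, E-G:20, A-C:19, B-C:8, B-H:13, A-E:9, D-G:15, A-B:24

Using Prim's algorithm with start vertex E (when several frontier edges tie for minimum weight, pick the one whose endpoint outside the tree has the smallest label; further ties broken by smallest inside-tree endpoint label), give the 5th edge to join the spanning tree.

F-G

Grow the tree from E using Prim:
Step 1: frontier [C-E 5, A-E 9, E-G 20, D-E 22] → take C-E (5); add C.
Step 2: frontier [B-C 8, A-C 19, C-G 21, A-E 9, E-G 20, D-E 22] → take B-C (8); add B.
Step 3: frontier [B-H 13, A-B 24, A-C 19, C-G 21, A-E 9, E-G 20, D-E 22] → take A-E (9); add A.
Step 4: frontier [A-G 1, A-D 12, B-H 13, C-G 21, E-G 20, D-E 22] → take A-G (1); add G.
Step 5: frontier [A-D 12, B-H 13, D-E 22, F-G 11, D-G 15] → take F-G (11); add F.
Step 6: frontier [A-D 12, B-H 13, D-E 22, D-F 14, D-G 15] → take A-D (12); add D.
Step 7: frontier [B-H 13] → take B-H (13); add H.
The 5th edge added is F-G.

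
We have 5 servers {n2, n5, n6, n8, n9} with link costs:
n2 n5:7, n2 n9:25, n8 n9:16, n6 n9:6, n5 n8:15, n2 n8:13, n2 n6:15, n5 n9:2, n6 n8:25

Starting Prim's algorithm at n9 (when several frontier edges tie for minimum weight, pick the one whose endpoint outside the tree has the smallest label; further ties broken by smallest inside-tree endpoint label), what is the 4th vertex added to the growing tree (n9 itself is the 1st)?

n2

Grow the tree from n9 using Prim:
Step 1: cheapest edge leaving the tree is n5 n9 (2); add n5.
Step 2: cheapest edge leaving the tree is n6 n9 (6); add n6.
Step 3: cheapest edge leaving the tree is n2 n5 (7); add n2.
Step 4: cheapest edge leaving the tree is n2 n8 (13); add n8.
Vertex order: n9, n5, n6, n2, n8. The 4th vertex is n2.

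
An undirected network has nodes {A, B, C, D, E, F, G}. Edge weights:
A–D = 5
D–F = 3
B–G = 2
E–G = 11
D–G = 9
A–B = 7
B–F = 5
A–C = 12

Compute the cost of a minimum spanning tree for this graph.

Kruskal's algorithm — process edges by increasing weight (ties by edge label):
B–G (2): add — endpoints in different components.
D–F (3): add — endpoints in different components.
A–D (5): add — endpoints in different components.
B–F (5): add — endpoints in different components.
A–B (7): skip — A and B already connected.
D–G (9): skip — D and G already connected.
E–G (11): add — endpoints in different components.
A–C (12): add — endpoints in different components.
MST edges: B–G, D–F, A–D, B–F, E–G, A–C; total weight 2+3+5+5+11+12 = 38.

38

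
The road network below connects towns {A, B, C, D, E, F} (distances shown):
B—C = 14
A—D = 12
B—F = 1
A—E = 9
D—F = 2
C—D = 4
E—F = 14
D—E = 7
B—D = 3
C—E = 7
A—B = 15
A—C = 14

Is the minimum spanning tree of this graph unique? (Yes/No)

Kruskal: consider edges lightest-first.
B—F (1): add. Components now {A} {B,F} {C} {D} {E}
D—F (2): add. Components now {A} {B,D,F} {C} {E}
B—D (3): skip — B and D already connected.
C—D (4): add. Components now {A} {B,C,D,F} {E}
C—E (7): add. Components now {A} {B,C,D,E,F}
D—E (7): skip — D and E already connected.
A—E (9): add. Components now {A,B,C,D,E,F}
Non-tree edge D—E has weight 7, equal to the heaviest edge on its tree cycle — swapping gives another MST of the same weight. Not unique.

No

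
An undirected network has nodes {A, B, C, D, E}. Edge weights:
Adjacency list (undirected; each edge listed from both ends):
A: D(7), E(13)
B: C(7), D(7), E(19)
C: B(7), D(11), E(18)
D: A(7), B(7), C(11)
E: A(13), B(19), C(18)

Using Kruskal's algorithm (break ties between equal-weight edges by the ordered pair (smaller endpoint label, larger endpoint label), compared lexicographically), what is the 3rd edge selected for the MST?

Kruskal: consider edges lightest-first.
A–D (7): add — endpoints in different components.
B–C (7): add — endpoints in different components.
B–D (7): add — endpoints in different components.
C–D (11): skip — C and D already connected.
A–E (13): add — endpoints in different components.
The 3rd edge added is B–D.

B-D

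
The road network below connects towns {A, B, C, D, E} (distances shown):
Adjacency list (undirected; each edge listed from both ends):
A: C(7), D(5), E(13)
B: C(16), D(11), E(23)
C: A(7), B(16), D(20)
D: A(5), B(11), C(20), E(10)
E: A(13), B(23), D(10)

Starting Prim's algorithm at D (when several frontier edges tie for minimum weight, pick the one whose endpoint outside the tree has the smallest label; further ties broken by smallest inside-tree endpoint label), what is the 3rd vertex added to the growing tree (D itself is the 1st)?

Prim's algorithm from D:
Step 1: cheapest edge leaving the tree is A—D (5); add A.
Step 2: cheapest edge leaving the tree is A—C (7); add C.
Step 3: cheapest edge leaving the tree is D—E (10); add E.
Step 4: cheapest edge leaving the tree is B—D (11); add B.
Vertex order: D, A, C, E, B. The 3rd vertex is C.

C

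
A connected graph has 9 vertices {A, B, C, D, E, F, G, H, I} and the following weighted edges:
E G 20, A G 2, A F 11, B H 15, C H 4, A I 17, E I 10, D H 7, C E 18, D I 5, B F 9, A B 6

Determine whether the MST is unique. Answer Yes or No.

Kruskal: consider edges lightest-first.
A G (2): add — endpoints in different components.
C H (4): add — endpoints in different components.
D I (5): add — endpoints in different components.
A B (6): add — endpoints in different components.
D H (7): add — endpoints in different components.
B F (9): add — endpoints in different components.
E I (10): add — endpoints in different components.
A F (11): skip — A and F already connected.
B H (15): add — endpoints in different components.
Every non-tree edge has weight strictly greater than the heaviest edge on the tree path between its endpoints, so the MST is unique.

Yes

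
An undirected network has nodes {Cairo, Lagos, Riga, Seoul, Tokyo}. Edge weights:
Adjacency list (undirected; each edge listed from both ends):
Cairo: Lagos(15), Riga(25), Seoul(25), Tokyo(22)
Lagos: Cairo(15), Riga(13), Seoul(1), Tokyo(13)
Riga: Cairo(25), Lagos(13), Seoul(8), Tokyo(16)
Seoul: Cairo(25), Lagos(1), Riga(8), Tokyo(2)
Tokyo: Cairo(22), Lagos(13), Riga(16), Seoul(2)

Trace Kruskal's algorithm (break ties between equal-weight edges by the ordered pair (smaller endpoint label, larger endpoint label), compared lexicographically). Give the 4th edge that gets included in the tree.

Cairo-Lagos

Kruskal: consider edges lightest-first.
Lagos—Seoul (1): add. Components now {Riga} {Lagos,Seoul} {Tokyo} {Cairo}
Seoul—Tokyo (2): add. Components now {Riga} {Lagos,Seoul,Tokyo} {Cairo}
Riga—Seoul (8): add. Components now {Lagos,Riga,Seoul,Tokyo} {Cairo}
Lagos—Riga (13): skip — Riga and Lagos already connected.
Lagos—Tokyo (13): skip — Lagos and Tokyo already connected.
Cairo—Lagos (15): add. Components now {Cairo,Lagos,Riga,Seoul,Tokyo}
The 4th edge added is Cairo—Lagos.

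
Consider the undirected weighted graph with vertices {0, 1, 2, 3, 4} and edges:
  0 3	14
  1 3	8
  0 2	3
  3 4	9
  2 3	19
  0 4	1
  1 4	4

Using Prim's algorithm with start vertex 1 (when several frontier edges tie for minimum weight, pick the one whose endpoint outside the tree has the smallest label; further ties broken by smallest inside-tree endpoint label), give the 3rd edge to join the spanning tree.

Prim's algorithm from 1:
Step 1: cheapest edge leaving the tree is 1 4 (4); add 4.
Step 2: cheapest edge leaving the tree is 0 4 (1); add 0.
Step 3: cheapest edge leaving the tree is 0 2 (3); add 2.
Step 4: cheapest edge leaving the tree is 1 3 (8); add 3.
The 3rd edge added is 0 2.

0-2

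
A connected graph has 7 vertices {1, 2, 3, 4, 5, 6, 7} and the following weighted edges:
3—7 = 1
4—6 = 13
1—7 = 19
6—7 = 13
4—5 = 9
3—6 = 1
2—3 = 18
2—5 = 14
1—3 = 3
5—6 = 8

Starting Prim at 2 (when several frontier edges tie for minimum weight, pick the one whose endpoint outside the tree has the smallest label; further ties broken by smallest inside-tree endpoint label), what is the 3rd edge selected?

Prim, starting at 2.
Step 1: cheapest edge leaving the tree is 2—5 (14); add 5.
Step 2: cheapest edge leaving the tree is 5—6 (8); add 6.
Step 3: cheapest edge leaving the tree is 3—6 (1); add 3.
Step 4: cheapest edge leaving the tree is 3—7 (1); add 7.
Step 5: cheapest edge leaving the tree is 1—3 (3); add 1.
Step 6: cheapest edge leaving the tree is 4—5 (9); add 4.
The 3rd edge added is 3—6.

3-6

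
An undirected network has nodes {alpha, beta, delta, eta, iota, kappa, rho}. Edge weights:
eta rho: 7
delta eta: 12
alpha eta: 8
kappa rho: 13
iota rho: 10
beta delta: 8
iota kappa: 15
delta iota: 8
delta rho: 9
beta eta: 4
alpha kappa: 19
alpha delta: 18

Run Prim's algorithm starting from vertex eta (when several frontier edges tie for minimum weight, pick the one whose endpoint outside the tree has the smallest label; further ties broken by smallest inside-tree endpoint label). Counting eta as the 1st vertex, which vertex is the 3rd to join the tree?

Prim's algorithm from eta:
Step 1: frontier [beta eta 4, eta rho 7, alpha eta 8, delta eta 12] → take beta eta (4); add beta.
Step 2: frontier [beta delta 8, eta rho 7, alpha eta 8, delta eta 12] → take eta rho (7); add rho.
Step 3: frontier [beta delta 8, alpha eta 8, delta eta 12, delta rho 9, iota rho 10, kappa rho 13] → take alpha eta (8); add alpha.
Step 4: frontier [alpha delta 18, alpha kappa 19, beta delta 8, delta eta 12, delta rho 9, iota rho 10, kappa rho 13] → take beta delta (8); add delta.
Step 5: frontier [alpha kappa 19, delta iota 8, iota rho 10, kappa rho 13] → take delta iota (8); add iota.
Step 6: frontier [alpha kappa 19, iota kappa 15, kappa rho 13] → take kappa rho (13); add kappa.
Vertex order: eta, beta, rho, alpha, delta, iota, kappa. The 3rd vertex is rho.

rho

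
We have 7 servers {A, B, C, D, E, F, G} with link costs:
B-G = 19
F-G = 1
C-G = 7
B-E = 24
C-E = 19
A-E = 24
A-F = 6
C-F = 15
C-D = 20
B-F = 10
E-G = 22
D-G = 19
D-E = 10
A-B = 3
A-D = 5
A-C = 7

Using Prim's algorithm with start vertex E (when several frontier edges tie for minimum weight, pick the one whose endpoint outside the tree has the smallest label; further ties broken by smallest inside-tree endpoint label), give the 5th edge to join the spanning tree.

Prim, starting at E.
Step 1: cheapest edge leaving the tree is D-E (10); add D.
Step 2: cheapest edge leaving the tree is A-D (5); add A.
Step 3: cheapest edge leaving the tree is A-B (3); add B.
Step 4: cheapest edge leaving the tree is A-F (6); add F.
Step 5: cheapest edge leaving the tree is F-G (1); add G.
Step 6: cheapest edge leaving the tree is A-C (7); add C.
The 5th edge added is F-G.

F-G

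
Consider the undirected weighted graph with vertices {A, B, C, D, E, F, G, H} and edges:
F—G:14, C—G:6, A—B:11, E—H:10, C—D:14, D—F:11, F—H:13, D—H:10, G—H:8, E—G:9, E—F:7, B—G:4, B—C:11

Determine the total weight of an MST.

Prim's algorithm from E:
Step 1: frontier [E—F 7, E—G 9, E—H 10] → take E—F (7); add F.
Step 2: frontier [E—G 9, E—H 10, D—F 11, F—H 13, F—G 14] → take E—G (9); add G.
Step 3: frontier [E—H 10, D—F 11, F—H 13, B—G 4, C—G 6, G—H 8] → take B—G (4); add B.
Step 4: frontier [A—B 11, B—C 11, E—H 10, D—F 11, F—H 13, C—G 6, G—H 8] → take C—G (6); add C.
Step 5: frontier [A—B 11, C—D 14, E—H 10, D—F 11, F—H 13, G—H 8] → take G—H (8); add H.
Step 6: frontier [A—B 11, C—D 14, D—F 11, D—H 10] → take D—H (10); add D.
Step 7: frontier [A—B 11] → take A—B (11); add A.
MST edges: E—F, E—G, B—G, C—G, G—H, D—H, A—B; total weight 7+9+4+6+8+10+11 = 55.

55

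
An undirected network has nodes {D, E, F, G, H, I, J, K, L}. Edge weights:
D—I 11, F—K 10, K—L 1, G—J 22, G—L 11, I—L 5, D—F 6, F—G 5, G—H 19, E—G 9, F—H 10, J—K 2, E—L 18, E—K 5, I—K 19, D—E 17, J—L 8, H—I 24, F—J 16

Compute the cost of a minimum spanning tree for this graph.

Sort edges by weight, then run Kruskal:
K—L (1): add — endpoints in different components.
J—K (2): add — endpoints in different components.
E—K (5): add — endpoints in different components.
F—G (5): add — endpoints in different components.
I—L (5): add — endpoints in different components.
D—F (6): add — endpoints in different components.
J—L (8): skip — J and L already connected.
E—G (9): add — endpoints in different components.
F—H (10): add — endpoints in different components.
MST edges: K—L, J—K, E—K, F—G, I—L, D—F, E—G, F—H; total weight 1+2+5+5+5+6+9+10 = 43.

43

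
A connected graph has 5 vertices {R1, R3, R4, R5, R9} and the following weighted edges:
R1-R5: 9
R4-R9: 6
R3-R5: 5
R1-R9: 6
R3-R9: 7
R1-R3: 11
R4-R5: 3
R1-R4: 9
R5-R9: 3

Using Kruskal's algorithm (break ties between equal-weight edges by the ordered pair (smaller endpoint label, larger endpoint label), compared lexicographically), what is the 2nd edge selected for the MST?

R5-R9

Kruskal's algorithm — process edges by increasing weight (ties by edge label):
R4-R5 (3): add. Components now {R1} {R9} {R4,R5} {R3}
R5-R9 (3): add. Components now {R1} {R4,R5,R9} {R3}
R3-R5 (5): add. Components now {R1} {R3,R4,R5,R9}
R1-R9 (6): add. Components now {R1,R3,R4,R5,R9}
The 2nd edge added is R5-R9.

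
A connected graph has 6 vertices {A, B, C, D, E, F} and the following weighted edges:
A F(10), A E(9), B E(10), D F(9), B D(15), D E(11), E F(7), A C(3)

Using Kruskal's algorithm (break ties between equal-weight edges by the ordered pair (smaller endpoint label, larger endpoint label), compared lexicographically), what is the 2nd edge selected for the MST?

Sort edges by weight, then run Kruskal:
A C (3): add — endpoints in different components.
E F (7): add — endpoints in different components.
A E (9): add — endpoints in different components.
D F (9): add — endpoints in different components.
A F (10): skip — A and F already connected.
B E (10): add — endpoints in different components.
The 2nd edge added is E F.

E-F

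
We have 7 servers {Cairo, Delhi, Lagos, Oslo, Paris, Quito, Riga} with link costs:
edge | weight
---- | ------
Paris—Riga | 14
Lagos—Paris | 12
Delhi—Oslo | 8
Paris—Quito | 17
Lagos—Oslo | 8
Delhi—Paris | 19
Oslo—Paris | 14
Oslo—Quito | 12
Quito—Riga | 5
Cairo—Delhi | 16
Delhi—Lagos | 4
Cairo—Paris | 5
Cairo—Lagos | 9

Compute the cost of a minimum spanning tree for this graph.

Prim's algorithm from Riga:
Step 1: frontier [Quito—Riga 5, Paris—Riga 14] → take Quito—Riga (5); add Quito.
Step 2: frontier [Oslo—Quito 12, Paris—Quito 17, Paris—Riga 14] → take Oslo—Quito (12); add Oslo.
Step 3: frontier [Delhi—Oslo 8, Lagos—Oslo 8, Oslo—Paris 14, Paris—Quito 17, Paris—Riga 14] → take Delhi—Oslo (8); add Delhi.
Step 4: frontier [Delhi—Lagos 4, Cairo—Delhi 16, Delhi—Paris 19, Lagos—Oslo 8, Oslo—Paris 14, Paris—Quito 17, Paris—Riga 14] → take Delhi—Lagos (4); add Lagos.
Step 5: frontier [Cairo—Delhi 16, Delhi—Paris 19, Cairo—Lagos 9, Lagos—Paris 12, Oslo—Paris 14, Paris—Quito 17, Paris—Riga 14] → take Cairo—Lagos (9); add Cairo.
Step 6: frontier [Cairo—Paris 5, Delhi—Paris 19, Lagos—Paris 12, Oslo—Paris 14, Paris—Quito 17, Paris—Riga 14] → take Cairo—Paris (5); add Paris.
MST edges: Quito—Riga, Oslo—Quito, Delhi—Oslo, Delhi—Lagos, Cairo—Lagos, Cairo—Paris; total weight 5+12+8+4+9+5 = 43.

43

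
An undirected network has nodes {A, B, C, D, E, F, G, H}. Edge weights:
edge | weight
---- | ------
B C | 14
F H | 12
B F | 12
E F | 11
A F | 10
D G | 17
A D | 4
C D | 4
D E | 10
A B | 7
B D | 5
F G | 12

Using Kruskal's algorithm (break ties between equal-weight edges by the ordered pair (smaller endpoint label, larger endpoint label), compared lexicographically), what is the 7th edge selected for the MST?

Sort edges by weight, then run Kruskal:
A D (4): add — endpoints in different components.
C D (4): add — endpoints in different components.
B D (5): add — endpoints in different components.
A B (7): skip — A and B already connected.
A F (10): add — endpoints in different components.
D E (10): add — endpoints in different components.
E F (11): skip — E and F already connected.
B F (12): skip — B and F already connected.
F G (12): add — endpoints in different components.
F H (12): add — endpoints in different components.
The 7th edge added is F H.

F-H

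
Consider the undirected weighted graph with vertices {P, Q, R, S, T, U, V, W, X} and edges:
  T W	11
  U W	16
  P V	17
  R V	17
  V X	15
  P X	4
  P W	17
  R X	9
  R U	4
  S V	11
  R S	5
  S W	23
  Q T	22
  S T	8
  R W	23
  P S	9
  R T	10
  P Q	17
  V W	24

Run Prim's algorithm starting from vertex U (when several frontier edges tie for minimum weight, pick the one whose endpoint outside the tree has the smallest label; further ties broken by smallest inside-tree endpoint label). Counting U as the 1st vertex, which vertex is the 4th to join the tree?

T

Prim, starting at U.
Step 1: cheapest edge leaving the tree is R U (4); add R.
Step 2: cheapest edge leaving the tree is R S (5); add S.
Step 3: cheapest edge leaving the tree is S T (8); add T.
Step 4: cheapest edge leaving the tree is P S (9); add P.
Step 5: cheapest edge leaving the tree is P X (4); add X.
Step 6: cheapest edge leaving the tree is S V (11); add V.
Step 7: cheapest edge leaving the tree is T W (11); add W.
Step 8: cheapest edge leaving the tree is P Q (17); add Q.
Vertex order: U, R, S, T, P, X, V, W, Q. The 4th vertex is T.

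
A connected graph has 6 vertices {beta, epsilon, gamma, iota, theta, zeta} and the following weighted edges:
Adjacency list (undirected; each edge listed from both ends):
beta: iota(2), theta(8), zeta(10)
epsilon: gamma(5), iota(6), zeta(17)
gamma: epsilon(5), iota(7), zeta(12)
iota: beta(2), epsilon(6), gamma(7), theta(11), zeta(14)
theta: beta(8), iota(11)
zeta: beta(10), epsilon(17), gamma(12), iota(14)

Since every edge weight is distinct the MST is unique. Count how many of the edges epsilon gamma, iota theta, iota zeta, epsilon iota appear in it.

2

Kruskal's algorithm — process edges by increasing weight (ties by edge label):
beta iota (2): add. Components now {theta} {beta,iota} {epsilon} {gamma} {zeta}
epsilon gamma (5): add. Components now {theta} {beta,iota} {epsilon,gamma} {zeta}
epsilon iota (6): add. Components now {theta} {beta,epsilon,gamma,iota} {zeta}
gamma iota (7): skip — gamma and iota already connected.
beta theta (8): add. Components now {beta,epsilon,gamma,iota,theta} {zeta}
beta zeta (10): add. Components now {beta,epsilon,gamma,iota,theta,zeta}
MST edge set: {beta iota, epsilon gamma, epsilon iota, beta theta, beta zeta}.
Of the listed edges, {epsilon gamma, epsilon iota} are in the MST → 2.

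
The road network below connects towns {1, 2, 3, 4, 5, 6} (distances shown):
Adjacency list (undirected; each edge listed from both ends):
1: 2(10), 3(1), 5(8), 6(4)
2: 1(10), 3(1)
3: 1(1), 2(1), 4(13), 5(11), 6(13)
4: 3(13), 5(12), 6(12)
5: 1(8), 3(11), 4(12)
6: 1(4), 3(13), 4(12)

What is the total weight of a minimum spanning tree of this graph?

Kruskal's algorithm — process edges by increasing weight (ties by edge label):
1-3 (1): add — endpoints in different components.
2-3 (1): add — endpoints in different components.
1-6 (4): add — endpoints in different components.
1-5 (8): add — endpoints in different components.
1-2 (10): skip — 1 and 2 already connected.
3-5 (11): skip — 3 and 5 already connected.
4-5 (12): add — endpoints in different components.
MST edges: 1-3, 2-3, 1-6, 1-5, 4-5; total weight 1+1+4+8+12 = 26.

26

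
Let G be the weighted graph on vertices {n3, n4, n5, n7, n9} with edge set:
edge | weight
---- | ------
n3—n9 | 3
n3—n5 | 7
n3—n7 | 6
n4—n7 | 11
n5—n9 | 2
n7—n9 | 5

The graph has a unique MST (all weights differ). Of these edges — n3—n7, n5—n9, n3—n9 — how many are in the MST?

Kruskal: consider edges lightest-first.
n5—n9 (2): add. Components now {n3} {n7} {n5,n9} {n4}
n3—n9 (3): add. Components now {n3,n5,n9} {n7} {n4}
n7—n9 (5): add. Components now {n3,n5,n7,n9} {n4}
n3—n7 (6): skip — n3 and n7 already connected.
n3—n5 (7): skip — n3 and n5 already connected.
n4—n7 (11): add. Components now {n3,n4,n5,n7,n9}
MST edge set: {n5—n9, n3—n9, n7—n9, n4—n7}.
Of the listed edges, {n5—n9, n3—n9} are in the MST → 2.

2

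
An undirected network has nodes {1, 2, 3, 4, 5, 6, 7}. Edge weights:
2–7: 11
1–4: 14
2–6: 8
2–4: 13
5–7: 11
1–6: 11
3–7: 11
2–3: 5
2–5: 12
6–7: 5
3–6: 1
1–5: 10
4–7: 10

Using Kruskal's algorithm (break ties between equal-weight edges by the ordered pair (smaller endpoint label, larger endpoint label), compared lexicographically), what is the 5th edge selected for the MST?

4-7

Kruskal: consider edges lightest-first.
3–6 (1): add. Components now {1} {2} {3,6} {4} {5} {7}
2–3 (5): add. Components now {1} {2,3,6} {4} {5} {7}
6–7 (5): add. Components now {1} {2,3,6,7} {4} {5}
2–6 (8): skip — 2 and 6 already connected.
1–5 (10): add. Components now {1,5} {2,3,6,7} {4}
4–7 (10): add. Components now {1,5} {2,3,4,6,7}
1–6 (11): add. Components now {1,2,3,4,5,6,7}
The 5th edge added is 4–7.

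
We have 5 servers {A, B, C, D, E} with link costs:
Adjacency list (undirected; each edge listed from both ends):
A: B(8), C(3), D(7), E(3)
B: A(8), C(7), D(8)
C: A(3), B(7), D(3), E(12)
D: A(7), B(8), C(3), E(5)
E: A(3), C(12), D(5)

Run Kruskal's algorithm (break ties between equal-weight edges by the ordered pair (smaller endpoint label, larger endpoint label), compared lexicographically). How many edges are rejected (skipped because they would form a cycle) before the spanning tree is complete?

Sort edges by weight, then run Kruskal:
A—C (3): add. Components now {A,C} {B} {D} {E}
A—E (3): add. Components now {A,C,E} {B} {D}
C—D (3): add. Components now {A,C,D,E} {B}
D—E (5): skip — D and E already connected.
A—D (7): skip — A and D already connected.
B—C (7): add. Components now {A,B,C,D,E}
Edges rejected before the tree was complete: 2.

2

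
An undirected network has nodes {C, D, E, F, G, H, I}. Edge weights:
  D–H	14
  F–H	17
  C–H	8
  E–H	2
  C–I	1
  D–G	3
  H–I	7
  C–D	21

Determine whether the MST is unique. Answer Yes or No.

Kruskal's algorithm — process edges by increasing weight (ties by edge label):
C–I (1): add. Components now {C,I} {D} {E} {F} {G} {H}
E–H (2): add. Components now {C,I} {D} {E,H} {F} {G}
D–G (3): add. Components now {C,I} {D,G} {E,H} {F}
H–I (7): add. Components now {C,E,H,I} {D,G} {F}
C–H (8): skip — C and H already connected.
D–H (14): add. Components now {C,D,E,G,H,I} {F}
F–H (17): add. Components now {C,D,E,F,G,H,I}
Every non-tree edge has weight strictly greater than the heaviest edge on the tree path between its endpoints, so the MST is unique.

Yes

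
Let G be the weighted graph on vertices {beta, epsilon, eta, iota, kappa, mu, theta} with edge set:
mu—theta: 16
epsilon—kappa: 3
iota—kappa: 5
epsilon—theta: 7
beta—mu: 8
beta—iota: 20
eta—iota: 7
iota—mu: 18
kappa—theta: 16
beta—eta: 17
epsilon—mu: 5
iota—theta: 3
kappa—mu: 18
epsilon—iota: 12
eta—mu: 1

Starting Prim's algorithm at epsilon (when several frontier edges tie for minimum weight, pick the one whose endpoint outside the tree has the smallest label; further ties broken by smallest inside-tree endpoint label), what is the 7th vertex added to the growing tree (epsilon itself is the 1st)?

Grow the tree from epsilon using Prim:
Step 1: cheapest edge leaving the tree is epsilon—kappa (3); add kappa.
Step 2: cheapest edge leaving the tree is iota—kappa (5); add iota.
Step 3: cheapest edge leaving the tree is iota—theta (3); add theta.
Step 4: cheapest edge leaving the tree is epsilon—mu (5); add mu.
Step 5: cheapest edge leaving the tree is eta—mu (1); add eta.
Step 6: cheapest edge leaving the tree is beta—mu (8); add beta.
Vertex order: epsilon, kappa, iota, theta, mu, eta, beta. The 7th vertex is beta.

beta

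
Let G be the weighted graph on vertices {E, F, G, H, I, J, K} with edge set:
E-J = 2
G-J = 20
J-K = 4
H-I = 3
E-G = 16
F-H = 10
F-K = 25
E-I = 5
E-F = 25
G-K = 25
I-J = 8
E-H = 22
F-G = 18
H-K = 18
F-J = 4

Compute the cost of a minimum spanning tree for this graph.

34

Sort edges by weight, then run Kruskal:
E-J (2): add. Components now {E,J} {F} {G} {H} {I} {K}
H-I (3): add. Components now {E,J} {F} {G} {H,I} {K}
F-J (4): add. Components now {E,F,J} {G} {H,I} {K}
J-K (4): add. Components now {E,F,J,K} {G} {H,I}
E-I (5): add. Components now {E,F,H,I,J,K} {G}
I-J (8): skip — I and J already connected.
F-H (10): skip — F and H already connected.
E-G (16): add. Components now {E,F,G,H,I,J,K}
MST edges: E-J, H-I, F-J, J-K, E-I, E-G; total weight 2+3+4+4+5+16 = 34.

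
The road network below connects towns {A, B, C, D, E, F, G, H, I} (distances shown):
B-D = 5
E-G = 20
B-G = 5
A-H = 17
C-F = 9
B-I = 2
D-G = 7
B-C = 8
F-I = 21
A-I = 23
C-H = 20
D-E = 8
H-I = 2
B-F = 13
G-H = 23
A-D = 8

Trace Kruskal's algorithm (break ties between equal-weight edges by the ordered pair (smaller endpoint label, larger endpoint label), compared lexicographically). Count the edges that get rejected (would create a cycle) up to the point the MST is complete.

1

Kruskal: consider edges lightest-first.
B-I (2): add — endpoints in different components.
H-I (2): add — endpoints in different components.
B-D (5): add — endpoints in different components.
B-G (5): add — endpoints in different components.
D-G (7): skip — D and G already connected.
A-D (8): add — endpoints in different components.
B-C (8): add — endpoints in different components.
D-E (8): add — endpoints in different components.
C-F (9): add — endpoints in different components.
Edges rejected before the tree was complete: 1.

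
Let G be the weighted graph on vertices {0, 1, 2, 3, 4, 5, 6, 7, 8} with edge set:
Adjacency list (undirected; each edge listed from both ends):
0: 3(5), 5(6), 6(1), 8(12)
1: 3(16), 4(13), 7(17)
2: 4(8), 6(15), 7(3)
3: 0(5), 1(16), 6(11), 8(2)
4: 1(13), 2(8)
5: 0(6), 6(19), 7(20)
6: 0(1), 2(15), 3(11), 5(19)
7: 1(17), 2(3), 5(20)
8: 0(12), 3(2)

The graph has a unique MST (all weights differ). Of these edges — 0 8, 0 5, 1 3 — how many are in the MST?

1

Kruskal's algorithm — process edges by increasing weight (ties by edge label):
0 6 (1): add — endpoints in different components.
3 8 (2): add — endpoints in different components.
2 7 (3): add — endpoints in different components.
0 3 (5): add — endpoints in different components.
0 5 (6): add — endpoints in different components.
2 4 (8): add — endpoints in different components.
3 6 (11): skip — 3 and 6 already connected.
0 8 (12): skip — 0 and 8 already connected.
1 4 (13): add — endpoints in different components.
2 6 (15): add — endpoints in different components.
MST edge set: {0 6, 3 8, 2 7, 0 3, 0 5, 2 4, 1 4, 2 6}.
Of the listed edges, {0 5} are in the MST → 1.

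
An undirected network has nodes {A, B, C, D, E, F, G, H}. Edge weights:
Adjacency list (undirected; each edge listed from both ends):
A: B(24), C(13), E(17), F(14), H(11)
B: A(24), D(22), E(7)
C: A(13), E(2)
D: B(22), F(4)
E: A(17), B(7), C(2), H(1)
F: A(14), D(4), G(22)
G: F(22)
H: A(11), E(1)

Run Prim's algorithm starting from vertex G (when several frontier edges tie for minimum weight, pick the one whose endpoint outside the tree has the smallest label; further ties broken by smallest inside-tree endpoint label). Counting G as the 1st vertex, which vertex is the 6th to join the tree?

E

Prim, starting at G.
Step 1: cheapest edge leaving the tree is F—G (22); add F.
Step 2: cheapest edge leaving the tree is D—F (4); add D.
Step 3: cheapest edge leaving the tree is A—F (14); add A.
Step 4: cheapest edge leaving the tree is A—H (11); add H.
Step 5: cheapest edge leaving the tree is E—H (1); add E.
Step 6: cheapest edge leaving the tree is C—E (2); add C.
Step 7: cheapest edge leaving the tree is B—E (7); add B.
Vertex order: G, F, D, A, H, E, C, B. The 6th vertex is E.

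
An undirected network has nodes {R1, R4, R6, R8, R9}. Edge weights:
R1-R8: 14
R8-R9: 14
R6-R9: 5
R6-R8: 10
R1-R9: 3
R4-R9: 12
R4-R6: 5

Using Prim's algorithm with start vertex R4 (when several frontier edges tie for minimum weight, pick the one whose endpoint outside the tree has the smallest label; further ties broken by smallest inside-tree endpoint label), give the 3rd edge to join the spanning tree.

Prim's algorithm from R4:
Step 1: cheapest edge leaving the tree is R4-R6 (5); add R6.
Step 2: cheapest edge leaving the tree is R6-R9 (5); add R9.
Step 3: cheapest edge leaving the tree is R1-R9 (3); add R1.
Step 4: cheapest edge leaving the tree is R6-R8 (10); add R8.
The 3rd edge added is R1-R9.

R1-R9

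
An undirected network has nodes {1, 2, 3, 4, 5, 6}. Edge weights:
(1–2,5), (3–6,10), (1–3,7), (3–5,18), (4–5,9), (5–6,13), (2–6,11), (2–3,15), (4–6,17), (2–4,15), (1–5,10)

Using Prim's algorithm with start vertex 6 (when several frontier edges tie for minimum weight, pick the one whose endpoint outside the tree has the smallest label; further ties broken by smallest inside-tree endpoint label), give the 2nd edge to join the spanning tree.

1-3

Grow the tree from 6 using Prim:
Step 1: frontier [3–6 10, 2–6 11, 5–6 13, 4–6 17] → take 3–6 (10); add 3.
Step 2: frontier [1–3 7, 2–3 15, 3–5 18, 2–6 11, 5–6 13, 4–6 17] → take 1–3 (7); add 1.
Step 3: frontier [1–2 5, 1–5 10, 2–3 15, 3–5 18, 2–6 11, 5–6 13, 4–6 17] → take 1–2 (5); add 2.
Step 4: frontier [1–5 10, 2–4 15, 3–5 18, 5–6 13, 4–6 17] → take 1–5 (10); add 5.
Step 5: frontier [2–4 15, 4–5 9, 4–6 17] → take 4–5 (9); add 4.
The 2nd edge added is 1–3.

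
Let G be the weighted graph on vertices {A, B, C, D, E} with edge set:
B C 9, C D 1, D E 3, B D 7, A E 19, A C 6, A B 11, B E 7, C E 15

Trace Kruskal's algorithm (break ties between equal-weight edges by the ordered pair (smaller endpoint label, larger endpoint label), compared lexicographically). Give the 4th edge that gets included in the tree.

B-D

Kruskal: consider edges lightest-first.
C D (1): add. Components now {A} {B} {C,D} {E}
D E (3): add. Components now {A} {B} {C,D,E}
A C (6): add. Components now {A,C,D,E} {B}
B D (7): add. Components now {A,B,C,D,E}
The 4th edge added is B D.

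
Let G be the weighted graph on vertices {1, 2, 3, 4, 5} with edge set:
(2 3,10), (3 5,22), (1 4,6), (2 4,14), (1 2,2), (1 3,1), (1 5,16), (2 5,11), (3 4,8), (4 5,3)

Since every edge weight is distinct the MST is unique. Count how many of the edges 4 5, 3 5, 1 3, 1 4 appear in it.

Sort edges by weight, then run Kruskal:
1 3 (1): add — endpoints in different components.
1 2 (2): add — endpoints in different components.
4 5 (3): add — endpoints in different components.
1 4 (6): add — endpoints in different components.
MST edge set: {1 3, 1 2, 4 5, 1 4}.
Of the listed edges, {4 5, 1 3, 1 4} are in the MST → 3.

3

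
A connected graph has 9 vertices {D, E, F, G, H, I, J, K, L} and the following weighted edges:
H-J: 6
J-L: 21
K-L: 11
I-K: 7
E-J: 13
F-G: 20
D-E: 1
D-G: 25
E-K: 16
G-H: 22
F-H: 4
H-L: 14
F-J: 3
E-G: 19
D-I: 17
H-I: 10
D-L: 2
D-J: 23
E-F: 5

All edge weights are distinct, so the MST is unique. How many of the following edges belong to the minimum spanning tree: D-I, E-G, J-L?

Sort edges by weight, then run Kruskal:
D-E (1): add — endpoints in different components.
D-L (2): add — endpoints in different components.
F-J (3): add — endpoints in different components.
F-H (4): add — endpoints in different components.
E-F (5): add — endpoints in different components.
H-J (6): skip — H and J already connected.
I-K (7): add — endpoints in different components.
H-I (10): add — endpoints in different components.
K-L (11): skip — K and L already connected.
E-J (13): skip — E and J already connected.
H-L (14): skip — H and L already connected.
E-K (16): skip — E and K already connected.
D-I (17): skip — D and I already connected.
E-G (19): add — endpoints in different components.
MST edge set: {D-E, D-L, F-J, F-H, E-F, I-K, H-I, E-G}.
Of the listed edges, {E-G} are in the MST → 1.

1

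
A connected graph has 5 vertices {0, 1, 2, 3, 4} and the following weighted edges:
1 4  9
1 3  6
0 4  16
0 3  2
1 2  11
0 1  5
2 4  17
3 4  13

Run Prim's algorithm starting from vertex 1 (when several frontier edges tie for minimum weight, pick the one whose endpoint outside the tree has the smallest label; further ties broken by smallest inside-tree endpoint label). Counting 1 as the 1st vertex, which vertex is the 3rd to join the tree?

3

Prim's algorithm from 1:
Step 1: frontier [0 1 5, 1 3 6, 1 4 9, 1 2 11] → take 0 1 (5); add 0.
Step 2: frontier [0 3 2, 0 4 16, 1 3 6, 1 4 9, 1 2 11] → take 0 3 (2); add 3.
Step 3: frontier [0 4 16, 1 4 9, 1 2 11, 3 4 13] → take 1 4 (9); add 4.
Step 4: frontier [1 2 11, 2 4 17] → take 1 2 (11); add 2.
Vertex order: 1, 0, 3, 4, 2. The 3rd vertex is 3.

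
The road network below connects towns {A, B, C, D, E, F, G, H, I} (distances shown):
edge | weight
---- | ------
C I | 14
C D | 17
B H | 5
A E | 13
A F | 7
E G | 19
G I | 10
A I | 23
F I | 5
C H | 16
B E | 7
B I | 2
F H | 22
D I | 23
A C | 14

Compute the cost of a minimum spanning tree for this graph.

67

Grow the tree from A using Prim:
Step 1: cheapest edge leaving the tree is A F (7); add F.
Step 2: cheapest edge leaving the tree is F I (5); add I.
Step 3: cheapest edge leaving the tree is B I (2); add B.
Step 4: cheapest edge leaving the tree is B H (5); add H.
Step 5: cheapest edge leaving the tree is B E (7); add E.
Step 6: cheapest edge leaving the tree is G I (10); add G.
Step 7: cheapest edge leaving the tree is A C (14); add C.
Step 8: cheapest edge leaving the tree is C D (17); add D.
MST edges: A F, F I, B I, B H, B E, G I, A C, C D; total weight 7+5+2+5+7+10+14+17 = 67.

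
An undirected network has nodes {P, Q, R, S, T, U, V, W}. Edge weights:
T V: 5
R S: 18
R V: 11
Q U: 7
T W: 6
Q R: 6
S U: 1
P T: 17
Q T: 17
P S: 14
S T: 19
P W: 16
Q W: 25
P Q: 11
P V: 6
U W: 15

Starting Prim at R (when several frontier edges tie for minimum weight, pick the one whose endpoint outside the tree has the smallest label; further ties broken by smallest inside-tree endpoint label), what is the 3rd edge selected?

S-U

Prim's algorithm from R:
Step 1: cheapest edge leaving the tree is Q R (6); add Q.
Step 2: cheapest edge leaving the tree is Q U (7); add U.
Step 3: cheapest edge leaving the tree is S U (1); add S.
Step 4: cheapest edge leaving the tree is P Q (11); add P.
Step 5: cheapest edge leaving the tree is P V (6); add V.
Step 6: cheapest edge leaving the tree is T V (5); add T.
Step 7: cheapest edge leaving the tree is T W (6); add W.
The 3rd edge added is S U.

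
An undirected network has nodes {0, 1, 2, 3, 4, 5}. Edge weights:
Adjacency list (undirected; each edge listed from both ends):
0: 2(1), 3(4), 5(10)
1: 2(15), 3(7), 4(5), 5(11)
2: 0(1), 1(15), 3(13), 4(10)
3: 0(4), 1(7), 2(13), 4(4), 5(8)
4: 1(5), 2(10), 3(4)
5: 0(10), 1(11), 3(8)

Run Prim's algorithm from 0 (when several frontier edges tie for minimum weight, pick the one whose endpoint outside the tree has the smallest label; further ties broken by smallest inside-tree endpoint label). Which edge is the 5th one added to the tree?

Prim's algorithm from 0:
Step 1: frontier [0—2 1, 0—3 4, 0—5 10] → take 0—2 (1); add 2.
Step 2: frontier [0—3 4, 0—5 10, 2—4 10, 2—3 13, 1—2 15] → take 0—3 (4); add 3.
Step 3: frontier [0—5 10, 2—4 10, 1—2 15, 3—4 4, 1—3 7, 3—5 8] → take 3—4 (4); add 4.
Step 4: frontier [0—5 10, 1—2 15, 1—3 7, 3—5 8, 1—4 5] → take 1—4 (5); add 1.
Step 5: frontier [0—5 10, 1—5 11, 3—5 8] → take 3—5 (8); add 5.
The 5th edge added is 3—5.

3-5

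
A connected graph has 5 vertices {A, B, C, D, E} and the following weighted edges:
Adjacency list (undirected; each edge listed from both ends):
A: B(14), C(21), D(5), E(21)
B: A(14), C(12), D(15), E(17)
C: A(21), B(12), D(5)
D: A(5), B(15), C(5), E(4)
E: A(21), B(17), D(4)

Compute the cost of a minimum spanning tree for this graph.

Grow the tree from C using Prim:
Step 1: frontier [C—D 5, B—C 12, A—C 21] → take C—D (5); add D.
Step 2: frontier [B—C 12, A—C 21, D—E 4, A—D 5, B—D 15] → take D—E (4); add E.
Step 3: frontier [B—C 12, A—C 21, A—D 5, B—D 15, B—E 17, A—E 21] → take A—D (5); add A.
Step 4: frontier [A—B 14, B—C 12, B—D 15, B—E 17] → take B—C (12); add B.
MST edges: C—D, D—E, A—D, B—C; total weight 5+4+5+12 = 26.

26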